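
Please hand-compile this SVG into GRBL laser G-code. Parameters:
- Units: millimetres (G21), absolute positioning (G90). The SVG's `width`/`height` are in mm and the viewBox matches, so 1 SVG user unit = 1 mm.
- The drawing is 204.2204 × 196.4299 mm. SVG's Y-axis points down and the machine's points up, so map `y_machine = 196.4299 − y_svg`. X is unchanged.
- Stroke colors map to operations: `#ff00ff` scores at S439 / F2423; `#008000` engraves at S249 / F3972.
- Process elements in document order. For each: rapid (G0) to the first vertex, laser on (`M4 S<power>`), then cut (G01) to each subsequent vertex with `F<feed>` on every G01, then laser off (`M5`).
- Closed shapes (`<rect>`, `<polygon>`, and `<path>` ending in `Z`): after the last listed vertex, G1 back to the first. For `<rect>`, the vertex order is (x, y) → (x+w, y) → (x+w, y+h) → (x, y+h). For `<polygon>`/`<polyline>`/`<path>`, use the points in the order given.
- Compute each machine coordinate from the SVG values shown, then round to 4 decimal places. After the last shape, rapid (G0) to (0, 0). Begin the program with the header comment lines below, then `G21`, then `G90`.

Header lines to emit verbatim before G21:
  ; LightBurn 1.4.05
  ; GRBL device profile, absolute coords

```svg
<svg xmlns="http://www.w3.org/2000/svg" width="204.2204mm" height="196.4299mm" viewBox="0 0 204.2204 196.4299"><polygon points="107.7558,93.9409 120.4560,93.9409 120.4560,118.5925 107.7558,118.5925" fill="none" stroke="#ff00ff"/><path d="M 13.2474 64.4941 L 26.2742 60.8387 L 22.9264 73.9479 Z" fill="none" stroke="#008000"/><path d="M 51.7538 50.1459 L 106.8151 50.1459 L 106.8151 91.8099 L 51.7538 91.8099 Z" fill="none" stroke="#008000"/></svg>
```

; LightBurn 1.4.05
; GRBL device profile, absolute coords
G21
G90
G0 X107.7558 Y102.4890
M4 S439
G01 X120.4560 Y102.4890 F2423
G01 X120.4560 Y77.8374 F2423
G01 X107.7558 Y77.8374 F2423
G01 X107.7558 Y102.4890 F2423
M5
G0 X13.2474 Y131.9358
M4 S249
G01 X26.2742 Y135.5912 F3972
G01 X22.9264 Y122.4820 F3972
G01 X13.2474 Y131.9358 F3972
M5
G0 X51.7538 Y146.2840
M4 S249
G01 X106.8151 Y146.2840 F3972
G01 X106.8151 Y104.6200 F3972
G01 X51.7538 Y104.6200 F3972
G01 X51.7538 Y146.2840 F3972
M5
G0 X0.0000 Y0.0000

viewBox `0 0 204.2204 196.4299` with mm width/height → 1 unit = 1 mm. Flip: y_m = 196.4299 − y_svg.

**Shape 1** — `<polygon>` rectangle, stroke `#ff00ff` → score (S439, F2423). Machine vertices: (107.7558,102.4890) → (120.4560,102.4890) → (120.4560,77.8374) → (107.7558,77.8374) → (107.7558,102.4890). Closed: final G1 returns to the first vertex.

**Shape 2** — `<path>` regular polygon, stroke `#008000` → engrave (S249, F3972). Machine vertices: (13.2474,131.9358) → (26.2742,135.5912) → (22.9264,122.4820) → (13.2474,131.9358). Closed: final G1 returns to the first vertex.

**Shape 3** — `<path>` rectangle, stroke `#008000` → engrave (S249, F3972). Machine vertices: (51.7538,146.2840) → (106.8151,146.2840) → (106.8151,104.6200) → (51.7538,104.6200) → (51.7538,146.2840). Closed: final G1 returns to the first vertex.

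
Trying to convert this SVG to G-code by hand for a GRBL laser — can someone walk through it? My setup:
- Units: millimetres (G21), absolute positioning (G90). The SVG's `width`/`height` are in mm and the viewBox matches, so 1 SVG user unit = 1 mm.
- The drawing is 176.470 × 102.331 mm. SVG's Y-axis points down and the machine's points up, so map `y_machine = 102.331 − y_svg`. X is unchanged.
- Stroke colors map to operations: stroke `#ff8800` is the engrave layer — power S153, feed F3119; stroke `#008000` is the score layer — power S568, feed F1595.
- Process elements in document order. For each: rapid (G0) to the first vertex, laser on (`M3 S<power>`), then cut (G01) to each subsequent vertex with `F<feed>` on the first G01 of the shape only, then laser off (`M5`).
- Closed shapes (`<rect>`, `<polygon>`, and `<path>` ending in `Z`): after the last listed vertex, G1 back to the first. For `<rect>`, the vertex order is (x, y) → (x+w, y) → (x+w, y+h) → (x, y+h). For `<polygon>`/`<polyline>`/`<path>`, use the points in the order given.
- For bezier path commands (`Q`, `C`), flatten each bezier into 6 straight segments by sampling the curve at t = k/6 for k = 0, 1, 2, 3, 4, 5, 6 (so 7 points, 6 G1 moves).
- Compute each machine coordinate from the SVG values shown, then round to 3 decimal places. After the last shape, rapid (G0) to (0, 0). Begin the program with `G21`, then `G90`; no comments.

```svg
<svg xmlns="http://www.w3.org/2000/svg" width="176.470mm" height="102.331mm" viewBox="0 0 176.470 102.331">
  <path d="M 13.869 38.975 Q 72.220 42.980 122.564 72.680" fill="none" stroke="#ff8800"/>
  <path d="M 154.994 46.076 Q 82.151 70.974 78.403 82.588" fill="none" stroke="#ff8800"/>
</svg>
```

viewBox `0 0 176.470 102.331` with mm width/height → 1 unit = 1 mm. Flip: y_m = 102.331 − y_svg.

**Shape 1** — `<path>` quadratic bezier, stroke `#ff8800` → engrave (S153, F3119). Control points (SVG): P0=(13.869,38.975), P1=(72.220,42.980), P2=(122.564,72.680); sampled at t=k/6. Machine vertices: (13.869,63.356) → (33.097,61.307) → (51.880,57.831) → (70.218,52.927) → (88.112,46.596) → (105.560,38.837) → (122.564,29.651). Open path.

**Shape 2** — `<path>` quadratic bezier, stroke `#ff8800` → engrave (S153, F3119). Control points (SVG): P0=(154.994,46.076), P1=(82.151,70.974), P2=(78.403,82.588); sampled at t=k/6. Machine vertices: (154.994,56.255) → (132.632,48.325) → (114.109,41.132) → (99.425,34.678) → (88.579,28.962) → (81.572,23.983) → (78.403,19.743). Open path.

G21
G90
G0 X13.869 Y63.356
M3 S153
G01 X33.097 Y61.307 F3119
G01 X51.880 Y57.831
G01 X70.218 Y52.927
G01 X88.112 Y46.596
G01 X105.560 Y38.837
G01 X122.564 Y29.651
M5
G0 X154.994 Y56.255
M3 S153
G01 X132.632 Y48.325 F3119
G01 X114.109 Y41.132
G01 X99.425 Y34.678
G01 X88.579 Y28.962
G01 X81.572 Y23.983
G01 X78.403 Y19.743
M5
G0 X0.000 Y0.000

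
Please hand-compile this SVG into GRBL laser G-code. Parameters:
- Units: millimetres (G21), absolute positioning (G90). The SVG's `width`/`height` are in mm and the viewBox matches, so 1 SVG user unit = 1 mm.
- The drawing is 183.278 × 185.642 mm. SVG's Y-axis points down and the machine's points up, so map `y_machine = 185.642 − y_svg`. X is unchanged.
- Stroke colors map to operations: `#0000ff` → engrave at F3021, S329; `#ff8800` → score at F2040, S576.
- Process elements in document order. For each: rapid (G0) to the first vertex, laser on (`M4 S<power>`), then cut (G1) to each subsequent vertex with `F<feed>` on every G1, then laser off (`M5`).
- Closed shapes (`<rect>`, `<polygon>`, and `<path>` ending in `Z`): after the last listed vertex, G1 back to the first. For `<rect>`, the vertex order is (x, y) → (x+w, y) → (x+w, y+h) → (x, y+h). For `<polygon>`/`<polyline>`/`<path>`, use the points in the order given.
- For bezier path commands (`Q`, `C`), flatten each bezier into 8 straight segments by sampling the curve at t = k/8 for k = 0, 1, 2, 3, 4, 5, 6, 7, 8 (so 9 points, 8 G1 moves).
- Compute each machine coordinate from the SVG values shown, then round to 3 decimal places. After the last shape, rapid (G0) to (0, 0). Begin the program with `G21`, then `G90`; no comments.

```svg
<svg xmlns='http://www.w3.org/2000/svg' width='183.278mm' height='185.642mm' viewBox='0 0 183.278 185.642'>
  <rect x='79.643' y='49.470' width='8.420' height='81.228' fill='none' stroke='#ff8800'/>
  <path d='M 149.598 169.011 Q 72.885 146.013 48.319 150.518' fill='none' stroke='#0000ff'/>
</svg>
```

Since the viewBox matches the mm dimensions, user units are millimetres directly. The only transform is the Y-flip y_m = 185.642 − y_svg.

Shape 1 is a rectangle drawn with `<rect>`. Its stroke #ff8800 means score at S576, F2040. After flipping Y the toolpath is (79.643,136.172) → (88.063,136.172) → (88.063,54.944) → (79.643,54.944) → (79.643,136.172), returning to the start.

Shape 2 is a quadratic bezier drawn with `<path>`. Its stroke #0000ff means engrave at S329, F3021. After flipping Y the toolpath is (149.598,16.631) → (131.235,21.951) → (114.501,26.411) → (99.396,30.012) → (85.922,32.753) → (74.077,34.635) → (63.861,35.658) → (55.275,35.821) → (48.319,35.124).

G21
G90
G0 X79.643 Y136.172
M4 S576
G1 X88.063 Y136.172 F2040
G1 X88.063 Y54.944 F2040
G1 X79.643 Y54.944 F2040
G1 X79.643 Y136.172 F2040
M5
G0 X149.598 Y16.631
M4 S329
G1 X131.235 Y21.951 F3021
G1 X114.501 Y26.411 F3021
G1 X99.396 Y30.012 F3021
G1 X85.922 Y32.753 F3021
G1 X74.077 Y34.635 F3021
G1 X63.861 Y35.658 F3021
G1 X55.275 Y35.821 F3021
G1 X48.319 Y35.124 F3021
M5
G0 X0.000 Y0.000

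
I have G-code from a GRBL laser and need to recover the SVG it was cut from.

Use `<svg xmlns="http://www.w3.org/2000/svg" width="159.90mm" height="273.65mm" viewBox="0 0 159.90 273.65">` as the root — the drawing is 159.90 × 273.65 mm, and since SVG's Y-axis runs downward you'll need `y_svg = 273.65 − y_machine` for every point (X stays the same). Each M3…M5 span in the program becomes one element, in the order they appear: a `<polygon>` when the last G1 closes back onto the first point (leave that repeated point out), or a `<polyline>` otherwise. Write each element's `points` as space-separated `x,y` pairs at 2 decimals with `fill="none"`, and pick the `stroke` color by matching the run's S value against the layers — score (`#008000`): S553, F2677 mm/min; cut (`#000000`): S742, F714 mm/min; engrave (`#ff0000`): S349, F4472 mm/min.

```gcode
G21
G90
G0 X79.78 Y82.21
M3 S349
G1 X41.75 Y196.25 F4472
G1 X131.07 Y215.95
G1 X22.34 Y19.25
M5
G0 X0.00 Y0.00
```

<svg xmlns="http://www.w3.org/2000/svg" width="159.90mm" height="273.65mm" viewBox="0 0 159.90 273.65">
  <polyline points="79.78,191.44 41.75,77.40 131.07,57.70 22.34,254.40" fill="none" stroke="#ff0000"/>
</svg>

Each laser-on run becomes one SVG element. Flip Y back into SVG space with y_svg = 273.65 − y_machine. Every run uses S349, so all elements get stroke `#ff0000` (engrave).

Run 1: The run is open, so emit a `<polyline>` with points (Y-flipped): 79.78,191.44 41.75,77.40 131.07,57.70 22.34,254.40.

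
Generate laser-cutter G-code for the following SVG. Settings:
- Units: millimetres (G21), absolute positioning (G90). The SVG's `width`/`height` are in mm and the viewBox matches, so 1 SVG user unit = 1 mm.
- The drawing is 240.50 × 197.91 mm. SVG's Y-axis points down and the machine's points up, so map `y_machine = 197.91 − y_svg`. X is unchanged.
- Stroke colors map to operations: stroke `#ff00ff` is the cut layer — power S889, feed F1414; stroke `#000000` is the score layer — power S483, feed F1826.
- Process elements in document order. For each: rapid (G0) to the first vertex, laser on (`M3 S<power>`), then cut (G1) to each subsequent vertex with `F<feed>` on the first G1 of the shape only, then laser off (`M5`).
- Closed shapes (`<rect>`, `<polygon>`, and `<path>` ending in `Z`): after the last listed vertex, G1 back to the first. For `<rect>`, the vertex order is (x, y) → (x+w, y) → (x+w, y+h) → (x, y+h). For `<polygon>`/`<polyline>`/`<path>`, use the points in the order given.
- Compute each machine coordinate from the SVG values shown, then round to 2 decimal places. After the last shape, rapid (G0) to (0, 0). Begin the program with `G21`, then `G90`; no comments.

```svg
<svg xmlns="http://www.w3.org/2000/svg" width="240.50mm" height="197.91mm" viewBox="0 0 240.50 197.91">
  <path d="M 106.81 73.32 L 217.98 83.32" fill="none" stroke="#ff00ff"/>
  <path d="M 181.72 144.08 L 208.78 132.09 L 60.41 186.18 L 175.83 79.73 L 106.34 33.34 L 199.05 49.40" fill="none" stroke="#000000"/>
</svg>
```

G21
G90
G0 X106.81 Y124.59
M3 S889
G1 X217.98 Y114.59 F1414
M5
G0 X181.72 Y53.83
M3 S483
G1 X208.78 Y65.82 F1826
G1 X60.41 Y11.73
G1 X175.83 Y118.18
G1 X106.34 Y164.57
G1 X199.05 Y148.51
M5
G0 X0.00 Y0.00

Since the viewBox matches the mm dimensions, user units are millimetres directly. The only transform is the Y-flip y_m = 197.91 − y_svg.

Shape 1 is a line segment drawn with `<path>`. Its stroke #ff00ff means cut at S889, F1414. After flipping Y the toolpath is (106.81,124.59) → (217.98,114.59).

Shape 2 is a open polyline drawn with `<path>`. Its stroke #000000 means score at S483, F1826. After flipping Y the toolpath is (181.72,53.83) → (208.78,65.82) → (60.41,11.73) → (175.83,118.18) → (106.34,164.57) → (199.05,148.51).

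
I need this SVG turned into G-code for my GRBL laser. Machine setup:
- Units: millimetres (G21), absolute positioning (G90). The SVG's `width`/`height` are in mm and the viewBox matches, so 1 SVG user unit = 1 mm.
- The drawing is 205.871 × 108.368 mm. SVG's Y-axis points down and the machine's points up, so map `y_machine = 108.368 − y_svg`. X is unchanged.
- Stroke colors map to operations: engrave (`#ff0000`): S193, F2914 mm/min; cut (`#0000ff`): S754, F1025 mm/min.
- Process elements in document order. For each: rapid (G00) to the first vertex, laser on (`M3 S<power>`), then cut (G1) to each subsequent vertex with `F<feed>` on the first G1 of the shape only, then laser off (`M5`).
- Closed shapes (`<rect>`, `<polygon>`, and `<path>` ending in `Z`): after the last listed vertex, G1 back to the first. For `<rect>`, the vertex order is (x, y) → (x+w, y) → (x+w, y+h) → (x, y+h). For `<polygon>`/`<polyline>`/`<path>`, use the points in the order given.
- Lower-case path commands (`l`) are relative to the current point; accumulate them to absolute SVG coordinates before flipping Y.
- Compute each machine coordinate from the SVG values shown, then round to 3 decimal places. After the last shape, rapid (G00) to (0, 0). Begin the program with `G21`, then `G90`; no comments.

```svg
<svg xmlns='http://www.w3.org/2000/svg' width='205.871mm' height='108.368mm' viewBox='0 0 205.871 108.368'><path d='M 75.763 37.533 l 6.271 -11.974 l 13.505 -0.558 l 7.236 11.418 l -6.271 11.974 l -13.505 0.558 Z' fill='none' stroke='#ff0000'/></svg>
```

G21
G90
G00 X75.763 Y70.835
M3 S193
G1 X82.034 Y82.809 F2914
G1 X95.539 Y83.367
G1 X102.775 Y71.949
G1 X96.504 Y59.975
G1 X82.999 Y59.417
G1 X75.763 Y70.835
M5
G00 X0.000 Y0.000

Since the viewBox matches the mm dimensions, user units are millimetres directly. The only transform is the Y-flip y_m = 108.368 − y_svg.

Shape 1 is a regular polygon drawn with `<path>`. Its stroke #ff0000 means engrave at S193, F2914. After flipping Y the toolpath is (75.763,70.835) → (82.034,82.809) → (95.539,83.367) → (102.775,71.949) → (96.504,59.975) → (82.999,59.417) → (75.763,70.835), returning to the start.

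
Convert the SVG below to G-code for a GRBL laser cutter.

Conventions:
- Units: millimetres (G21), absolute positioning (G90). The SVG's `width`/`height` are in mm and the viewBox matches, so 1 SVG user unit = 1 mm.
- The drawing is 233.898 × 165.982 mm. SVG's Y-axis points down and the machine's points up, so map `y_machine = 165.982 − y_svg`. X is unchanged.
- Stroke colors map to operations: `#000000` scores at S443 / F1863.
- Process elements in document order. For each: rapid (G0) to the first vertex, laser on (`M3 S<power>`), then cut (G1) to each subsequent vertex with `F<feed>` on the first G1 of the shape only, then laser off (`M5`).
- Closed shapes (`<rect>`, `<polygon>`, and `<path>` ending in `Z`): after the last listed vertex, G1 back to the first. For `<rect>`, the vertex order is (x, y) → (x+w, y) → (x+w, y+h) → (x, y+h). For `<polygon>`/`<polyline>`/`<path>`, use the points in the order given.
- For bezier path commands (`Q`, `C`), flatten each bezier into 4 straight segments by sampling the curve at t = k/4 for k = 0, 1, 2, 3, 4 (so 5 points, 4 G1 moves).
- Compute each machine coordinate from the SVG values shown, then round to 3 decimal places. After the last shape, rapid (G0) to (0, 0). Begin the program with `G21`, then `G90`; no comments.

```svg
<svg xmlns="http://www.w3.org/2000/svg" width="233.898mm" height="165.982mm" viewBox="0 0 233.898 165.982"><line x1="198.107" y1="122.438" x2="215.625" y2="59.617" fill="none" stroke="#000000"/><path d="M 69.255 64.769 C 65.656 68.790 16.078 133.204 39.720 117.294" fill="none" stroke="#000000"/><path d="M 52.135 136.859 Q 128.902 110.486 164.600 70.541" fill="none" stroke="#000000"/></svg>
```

Since the viewBox matches the mm dimensions, user units are millimetres directly. The only transform is the Y-flip y_m = 165.982 − y_svg.

Shape 1 is a line segment drawn with `<line>`. Its stroke #000000 means score at S443, F1863. After flipping Y the toolpath is (198.107,43.544) → (215.625,106.365).

Shape 2 is a cubic bezier drawn with `<path>`. Its stroke #000000 means score at S443, F1863. After flipping Y the toolpath is (69.255,101.213) → (59.797,89.072) → (44.272,67.476) → (33.855,49.618) → (39.720,48.688).

Shape 3 is a quadratic bezier drawn with `<path>`. Its stroke #000000 means score at S443, F1863. After flipping Y the toolpath is (52.135,29.123) → (87.952,43.158) → (118.635,58.889) → (144.184,76.317) → (164.600,95.441).

G21
G90
G0 X198.107 Y43.544
M3 S443
G1 X215.625 Y106.365 F1863
M5
G0 X69.255 Y101.213
M3 S443
G1 X59.797 Y89.072 F1863
G1 X44.272 Y67.476
G1 X33.855 Y49.618
G1 X39.720 Y48.688
M5
G0 X52.135 Y29.123
M3 S443
G1 X87.952 Y43.158 F1863
G1 X118.635 Y58.889
G1 X144.184 Y76.317
G1 X164.600 Y95.441
M5
G0 X0.000 Y0.000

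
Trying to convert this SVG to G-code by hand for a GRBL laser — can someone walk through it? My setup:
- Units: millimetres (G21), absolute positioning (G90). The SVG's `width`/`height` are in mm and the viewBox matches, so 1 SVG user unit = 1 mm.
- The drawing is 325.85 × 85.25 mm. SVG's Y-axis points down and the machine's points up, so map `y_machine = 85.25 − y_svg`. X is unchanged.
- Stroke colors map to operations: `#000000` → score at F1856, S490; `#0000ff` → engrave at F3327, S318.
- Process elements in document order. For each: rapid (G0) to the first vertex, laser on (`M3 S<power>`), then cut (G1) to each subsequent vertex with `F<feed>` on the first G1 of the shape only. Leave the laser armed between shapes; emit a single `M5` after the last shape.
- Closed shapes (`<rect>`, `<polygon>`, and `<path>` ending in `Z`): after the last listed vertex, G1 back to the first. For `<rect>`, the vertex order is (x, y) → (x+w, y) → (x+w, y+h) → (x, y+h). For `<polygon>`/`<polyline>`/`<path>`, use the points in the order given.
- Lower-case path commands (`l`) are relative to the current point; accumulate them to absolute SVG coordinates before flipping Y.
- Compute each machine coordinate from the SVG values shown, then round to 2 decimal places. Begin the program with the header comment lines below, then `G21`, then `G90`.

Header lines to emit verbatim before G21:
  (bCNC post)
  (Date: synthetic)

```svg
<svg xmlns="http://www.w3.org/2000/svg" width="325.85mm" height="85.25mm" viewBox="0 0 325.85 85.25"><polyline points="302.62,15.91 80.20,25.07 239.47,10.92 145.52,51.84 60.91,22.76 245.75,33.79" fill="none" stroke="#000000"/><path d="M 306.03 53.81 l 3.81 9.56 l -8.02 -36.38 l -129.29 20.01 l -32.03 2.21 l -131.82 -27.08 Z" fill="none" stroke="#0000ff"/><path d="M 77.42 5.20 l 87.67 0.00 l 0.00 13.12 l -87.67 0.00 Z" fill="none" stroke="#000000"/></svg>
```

(bCNC post)
(Date: synthetic)
G21
G90
G0 X302.62 Y69.34
M3 S490
G1 X80.20 Y60.18 F1856
G1 X239.47 Y74.33
G1 X145.52 Y33.41
G1 X60.91 Y62.49
G1 X245.75 Y51.46
G0 X306.03 Y31.44
M3 S318
G1 X309.84 Y21.88 F3327
G1 X301.82 Y58.26
G1 X172.53 Y38.25
G1 X140.50 Y36.04
G1 X8.68 Y63.12
G1 X306.03 Y31.44
G0 X77.42 Y80.05
M3 S490
G1 X165.09 Y80.05 F1856
G1 X165.09 Y66.93
G1 X77.42 Y66.93
G1 X77.42 Y80.05
M5

Since the viewBox matches the mm dimensions, user units are millimetres directly. The only transform is the Y-flip y_m = 85.25 − y_svg.

Shape 1 is a open polyline drawn with `<polyline>`. Its stroke #000000 means score at S490, F1856. After flipping Y the toolpath is (302.62,69.34) → (80.20,60.18) → (239.47,74.33) → (145.52,33.41) → (60.91,62.49) → (245.75,51.46).

Shape 2 is a closed polygon drawn with `<path>`. Its stroke #0000ff means engrave at S318, F3327. After flipping Y the toolpath is (306.03,31.44) → (309.84,21.88) → (301.82,58.26) → (172.53,38.25) → (140.50,36.04) → (8.68,63.12) → (306.03,31.44), returning to the start.

Shape 3 is a rectangle drawn with `<path>`. Its stroke #000000 means score at S490, F1856. After flipping Y the toolpath is (77.42,80.05) → (165.09,80.05) → (165.09,66.93) → (77.42,66.93) → (77.42,80.05), returning to the start.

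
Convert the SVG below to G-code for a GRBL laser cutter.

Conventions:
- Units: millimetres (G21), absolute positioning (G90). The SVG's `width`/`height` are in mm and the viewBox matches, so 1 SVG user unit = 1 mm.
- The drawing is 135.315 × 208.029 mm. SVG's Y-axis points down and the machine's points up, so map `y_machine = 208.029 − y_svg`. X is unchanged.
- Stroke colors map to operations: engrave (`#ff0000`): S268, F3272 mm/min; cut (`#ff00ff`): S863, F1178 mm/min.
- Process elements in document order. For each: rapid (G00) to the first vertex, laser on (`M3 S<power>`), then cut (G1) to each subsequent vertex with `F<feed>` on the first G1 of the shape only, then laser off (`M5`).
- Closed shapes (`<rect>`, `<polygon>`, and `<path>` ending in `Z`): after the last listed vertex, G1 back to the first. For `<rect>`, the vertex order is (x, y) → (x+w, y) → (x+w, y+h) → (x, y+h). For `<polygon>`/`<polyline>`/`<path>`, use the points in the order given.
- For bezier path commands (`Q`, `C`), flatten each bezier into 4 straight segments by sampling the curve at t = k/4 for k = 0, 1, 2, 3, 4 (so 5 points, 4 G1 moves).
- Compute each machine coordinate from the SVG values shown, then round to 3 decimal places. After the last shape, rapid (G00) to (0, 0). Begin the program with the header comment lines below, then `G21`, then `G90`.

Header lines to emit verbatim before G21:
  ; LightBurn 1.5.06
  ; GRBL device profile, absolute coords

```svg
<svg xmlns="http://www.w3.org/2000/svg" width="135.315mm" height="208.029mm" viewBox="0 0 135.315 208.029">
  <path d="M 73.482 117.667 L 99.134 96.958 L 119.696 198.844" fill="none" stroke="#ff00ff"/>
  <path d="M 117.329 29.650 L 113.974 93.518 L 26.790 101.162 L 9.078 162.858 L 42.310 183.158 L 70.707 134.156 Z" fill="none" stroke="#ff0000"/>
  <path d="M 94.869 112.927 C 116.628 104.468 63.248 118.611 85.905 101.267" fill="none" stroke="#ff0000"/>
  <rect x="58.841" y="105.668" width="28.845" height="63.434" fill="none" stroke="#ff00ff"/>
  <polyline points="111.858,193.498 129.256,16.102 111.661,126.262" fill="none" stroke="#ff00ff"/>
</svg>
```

; LightBurn 1.5.06
; GRBL device profile, absolute coords
G21
G90
G00 X73.482 Y90.362
M3 S863
G1 X99.134 Y111.071 F1178
G1 X119.696 Y9.185
M5
G00 X117.329 Y178.379
M3 S268
G1 X113.974 Y114.511 F3272
G1 X26.790 Y106.867
G1 X9.078 Y45.171
G1 X42.310 Y24.871
G1 X70.707 Y73.873
G1 X117.329 Y178.379
M5
G00 X94.869 Y95.102
M3 S268
G1 X99.462 Y98.054 F3272
G1 X90.050 Y97.600
G1 X80.807 Y98.813
G1 X85.905 Y106.762
M5
G00 X58.841 Y102.361
M3 S863
G1 X87.686 Y102.361 F1178
G1 X87.686 Y38.927
G1 X58.841 Y38.927
G1 X58.841 Y102.361
M5
G00 X111.858 Y14.531
M3 S863
G1 X129.256 Y191.927 F1178
G1 X111.661 Y81.767
M5
G00 X0.000 Y0.000

viewBox `0 0 135.315 208.029` with mm width/height → 1 unit = 1 mm. Flip: y_m = 208.029 − y_svg.

**Shape 1** — `<path>` open polyline, stroke `#ff00ff` → cut (S863, F1178). Machine vertices: (73.482,90.362) → (99.134,111.071) → (119.696,9.185). Open path.

**Shape 2** — `<path>` closed polygon, stroke `#ff0000` → engrave (S268, F3272). Machine vertices: (117.329,178.379) → (113.974,114.511) → (26.790,106.867) → (9.078,45.171) → (42.310,24.871) → (70.707,73.873) → (117.329,178.379). Closed: final G1 returns to the first vertex.

**Shape 3** — `<path>` cubic bezier, stroke `#ff0000` → engrave (S268, F3272). Control points (SVG): P0=(94.869,112.927), P1=(116.628,104.468), P2=(63.248,118.611), P3=(85.905,101.267); sampled at t=k/4. Machine vertices: (94.869,95.102) → (99.462,98.054) → (90.050,97.600) → (80.807,98.813) → (85.905,106.762). Open path.

**Shape 4** — `<rect>` rectangle, stroke `#ff00ff` → cut (S863, F1178). Machine vertices: (58.841,102.361) → (87.686,102.361) → (87.686,38.927) → (58.841,38.927) → (58.841,102.361). Closed: final G1 returns to the first vertex.

**Shape 5** — `<polyline>` open polyline, stroke `#ff00ff` → cut (S863, F1178). Machine vertices: (111.858,14.531) → (129.256,191.927) → (111.661,81.767). Open path.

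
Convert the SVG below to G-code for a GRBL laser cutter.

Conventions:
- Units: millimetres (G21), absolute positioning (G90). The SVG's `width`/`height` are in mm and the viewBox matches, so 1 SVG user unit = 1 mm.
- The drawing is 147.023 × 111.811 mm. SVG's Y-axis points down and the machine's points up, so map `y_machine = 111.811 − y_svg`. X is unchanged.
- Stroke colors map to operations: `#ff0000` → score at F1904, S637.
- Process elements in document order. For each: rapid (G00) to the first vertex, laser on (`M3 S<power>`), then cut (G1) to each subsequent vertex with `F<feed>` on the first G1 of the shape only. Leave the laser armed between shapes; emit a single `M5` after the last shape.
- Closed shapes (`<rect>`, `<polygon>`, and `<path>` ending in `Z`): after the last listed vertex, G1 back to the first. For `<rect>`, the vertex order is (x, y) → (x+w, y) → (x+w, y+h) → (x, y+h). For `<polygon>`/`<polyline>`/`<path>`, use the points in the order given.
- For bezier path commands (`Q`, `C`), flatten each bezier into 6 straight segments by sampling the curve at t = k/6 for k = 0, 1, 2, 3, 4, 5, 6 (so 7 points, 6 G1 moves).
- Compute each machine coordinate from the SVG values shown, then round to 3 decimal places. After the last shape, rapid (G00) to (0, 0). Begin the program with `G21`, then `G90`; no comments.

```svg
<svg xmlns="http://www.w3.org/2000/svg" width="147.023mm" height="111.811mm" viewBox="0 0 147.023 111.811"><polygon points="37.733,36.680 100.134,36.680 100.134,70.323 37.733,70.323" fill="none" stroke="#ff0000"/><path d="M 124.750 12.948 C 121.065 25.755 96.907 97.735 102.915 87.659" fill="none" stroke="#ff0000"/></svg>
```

G21
G90
G00 X37.733 Y75.131
M3 S637
G1 X100.134 Y75.131 F1904
G1 X100.134 Y41.488
G1 X37.733 Y41.488
G1 X37.733 Y75.131
G00 X124.750 Y98.863
M3 S637
G1 X121.436 Y88.182 F1904
G1 X116.116 Y71.562
G1 X110.198 Y52.926
G1 X105.087 Y36.197
G1 X102.190 Y25.298
G1 X102.915 Y24.152
M5
G00 X0.000 Y0.000

1 u = 1 mm; y_m = 111.811 − y.

[1] `<polygon>` rectangle, #ff0000→score S637 F1904: (37.733,75.131) → (100.134,75.131) → (100.134,41.488) → (37.733,41.488) → (37.733,75.131) (closed)

[2] `<path>` cubic bezier, #ff0000→score S637 F1904: (124.750,98.863) → (121.436,88.182) → (116.116,71.562) → (110.198,52.926) → (105.087,36.197) → (102.190,25.298) → (102.915,24.152)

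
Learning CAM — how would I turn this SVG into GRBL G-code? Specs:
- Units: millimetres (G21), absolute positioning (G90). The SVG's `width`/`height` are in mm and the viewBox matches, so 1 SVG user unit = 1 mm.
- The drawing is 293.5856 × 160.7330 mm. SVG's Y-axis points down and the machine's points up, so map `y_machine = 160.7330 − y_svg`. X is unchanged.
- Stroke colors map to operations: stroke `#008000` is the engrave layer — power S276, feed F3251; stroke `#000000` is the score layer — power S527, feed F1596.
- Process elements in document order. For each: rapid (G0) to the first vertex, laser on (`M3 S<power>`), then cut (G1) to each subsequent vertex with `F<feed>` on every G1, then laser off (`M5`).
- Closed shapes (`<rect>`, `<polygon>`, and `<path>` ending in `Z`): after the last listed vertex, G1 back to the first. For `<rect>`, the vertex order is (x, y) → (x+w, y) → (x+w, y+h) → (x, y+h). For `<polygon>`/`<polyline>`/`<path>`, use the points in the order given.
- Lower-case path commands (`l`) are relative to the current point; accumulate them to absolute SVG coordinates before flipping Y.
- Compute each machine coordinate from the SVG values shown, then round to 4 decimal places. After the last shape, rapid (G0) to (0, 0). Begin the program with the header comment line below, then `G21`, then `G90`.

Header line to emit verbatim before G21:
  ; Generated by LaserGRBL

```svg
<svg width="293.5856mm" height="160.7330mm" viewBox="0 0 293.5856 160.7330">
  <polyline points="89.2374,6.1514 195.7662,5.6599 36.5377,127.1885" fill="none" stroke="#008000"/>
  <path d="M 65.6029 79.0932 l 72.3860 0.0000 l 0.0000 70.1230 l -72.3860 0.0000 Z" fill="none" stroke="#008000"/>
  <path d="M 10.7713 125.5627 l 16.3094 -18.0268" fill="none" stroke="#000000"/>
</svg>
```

Since the viewBox matches the mm dimensions, user units are millimetres directly. The only transform is the Y-flip y_m = 160.7330 − y_svg.

Shape 1 is a open polyline drawn with `<polyline>`. Its stroke #008000 means engrave at S276, F3251. After flipping Y the toolpath is (89.2374,154.5816) → (195.7662,155.0731) → (36.5377,33.5445).

Shape 2 is a rectangle drawn with `<path>`. Its stroke #008000 means engrave at S276, F3251. After flipping Y the toolpath is (65.6029,81.6398) → (137.9889,81.6398) → (137.9889,11.5168) → (65.6029,11.5168) → (65.6029,81.6398), returning to the start.

Shape 3 is a line segment drawn with `<path>`. Its stroke #000000 means score at S527, F1596. After flipping Y the toolpath is (10.7713,35.1703) → (27.0807,53.1971).

; Generated by LaserGRBL
G21
G90
G0 X89.2374 Y154.5816
M3 S276
G1 X195.7662 Y155.0731 F3251
G1 X36.5377 Y33.5445 F3251
M5
G0 X65.6029 Y81.6398
M3 S276
G1 X137.9889 Y81.6398 F3251
G1 X137.9889 Y11.5168 F3251
G1 X65.6029 Y11.5168 F3251
G1 X65.6029 Y81.6398 F3251
M5
G0 X10.7713 Y35.1703
M3 S527
G1 X27.0807 Y53.1971 F1596
M5
G0 X0.0000 Y0.0000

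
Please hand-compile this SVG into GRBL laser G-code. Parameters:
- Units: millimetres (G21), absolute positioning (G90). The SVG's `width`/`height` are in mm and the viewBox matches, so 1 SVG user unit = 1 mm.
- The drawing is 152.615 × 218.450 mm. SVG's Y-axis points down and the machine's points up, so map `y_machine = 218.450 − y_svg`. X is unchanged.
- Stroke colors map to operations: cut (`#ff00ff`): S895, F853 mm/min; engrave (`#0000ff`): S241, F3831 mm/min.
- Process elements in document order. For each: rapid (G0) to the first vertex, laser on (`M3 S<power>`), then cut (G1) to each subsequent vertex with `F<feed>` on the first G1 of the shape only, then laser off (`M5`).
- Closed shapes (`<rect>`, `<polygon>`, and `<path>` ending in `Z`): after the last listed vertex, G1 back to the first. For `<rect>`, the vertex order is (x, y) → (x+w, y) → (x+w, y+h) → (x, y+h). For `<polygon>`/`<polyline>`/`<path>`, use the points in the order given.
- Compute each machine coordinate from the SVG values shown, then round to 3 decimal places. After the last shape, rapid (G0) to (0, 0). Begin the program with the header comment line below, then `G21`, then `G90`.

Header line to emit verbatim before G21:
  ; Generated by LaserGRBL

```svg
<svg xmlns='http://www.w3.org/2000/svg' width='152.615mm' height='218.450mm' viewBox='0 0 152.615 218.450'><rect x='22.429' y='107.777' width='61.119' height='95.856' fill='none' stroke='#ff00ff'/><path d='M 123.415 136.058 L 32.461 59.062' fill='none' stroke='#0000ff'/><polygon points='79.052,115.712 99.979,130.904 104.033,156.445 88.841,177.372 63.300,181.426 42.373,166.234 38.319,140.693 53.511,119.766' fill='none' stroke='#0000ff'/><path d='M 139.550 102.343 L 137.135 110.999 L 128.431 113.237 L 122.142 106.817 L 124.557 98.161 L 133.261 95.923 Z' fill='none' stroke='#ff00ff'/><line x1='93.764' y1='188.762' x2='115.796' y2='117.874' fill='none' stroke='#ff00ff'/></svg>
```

; Generated by LaserGRBL
G21
G90
G0 X22.429 Y110.673
M3 S895
G1 X83.548 Y110.673 F853
G1 X83.548 Y14.817
G1 X22.429 Y14.817
G1 X22.429 Y110.673
M5
G0 X123.415 Y82.392
M3 S241
G1 X32.461 Y159.388 F3831
M5
G0 X79.052 Y102.738
M3 S241
G1 X99.979 Y87.546 F3831
G1 X104.033 Y62.005
G1 X88.841 Y41.078
G1 X63.300 Y37.024
G1 X42.373 Y52.216
G1 X38.319 Y77.757
G1 X53.511 Y98.684
G1 X79.052 Y102.738
M5
G0 X139.550 Y116.107
M3 S895
G1 X137.135 Y107.451 F853
G1 X128.431 Y105.213
G1 X122.142 Y111.633
G1 X124.557 Y120.289
G1 X133.261 Y122.527
G1 X139.550 Y116.107
M5
G0 X93.764 Y29.688
M3 S895
G1 X115.796 Y100.576 F853
M5
G0 X0.000 Y0.000

1 u = 1 mm; y_m = 218.450 − y.

[1] `<rect>` rectangle, #ff00ff→cut S895 F853: (22.429,110.673) → (83.548,110.673) → (83.548,14.817) → (22.429,14.817) → (22.429,110.673) (closed)

[2] `<path>` line segment, #0000ff→engrave S241 F3831: (123.415,82.392) → (32.461,159.388)

[3] `<polygon>` regular polygon, #0000ff→engrave S241 F3831: (79.052,102.738) → (99.979,87.546) → (104.033,62.005) → (88.841,41.078) → (63.300,37.024) → (42.373,52.216) → (38.319,77.757) → (53.511,98.684) → (79.052,102.738) (closed)

[4] `<path>` regular polygon, #ff00ff→cut S895 F853: (139.550,116.107) → (137.135,107.451) → (128.431,105.213) → (122.142,111.633) → (124.557,120.289) → (133.261,122.527) → (139.550,116.107) (closed)

[5] `<line>` line segment, #ff00ff→cut S895 F853: (93.764,29.688) → (115.796,100.576)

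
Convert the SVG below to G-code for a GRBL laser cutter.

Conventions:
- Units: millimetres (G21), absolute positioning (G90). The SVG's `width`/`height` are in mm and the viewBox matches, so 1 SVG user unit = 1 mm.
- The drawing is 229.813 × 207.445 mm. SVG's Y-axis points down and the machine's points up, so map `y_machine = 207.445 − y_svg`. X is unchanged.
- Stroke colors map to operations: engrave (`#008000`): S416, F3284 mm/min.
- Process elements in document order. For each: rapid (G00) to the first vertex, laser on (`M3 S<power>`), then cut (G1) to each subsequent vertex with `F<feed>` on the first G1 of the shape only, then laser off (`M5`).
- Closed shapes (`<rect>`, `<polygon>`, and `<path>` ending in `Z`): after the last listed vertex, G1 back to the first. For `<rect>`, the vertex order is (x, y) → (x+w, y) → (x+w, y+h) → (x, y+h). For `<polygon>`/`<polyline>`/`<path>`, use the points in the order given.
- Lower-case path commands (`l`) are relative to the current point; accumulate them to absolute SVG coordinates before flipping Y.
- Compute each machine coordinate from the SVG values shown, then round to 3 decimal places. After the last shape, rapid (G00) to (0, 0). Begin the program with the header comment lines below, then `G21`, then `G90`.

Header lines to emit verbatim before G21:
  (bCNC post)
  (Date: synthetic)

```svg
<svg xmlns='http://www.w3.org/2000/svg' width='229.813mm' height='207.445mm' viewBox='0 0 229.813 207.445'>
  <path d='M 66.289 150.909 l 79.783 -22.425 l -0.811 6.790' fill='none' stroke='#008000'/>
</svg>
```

(bCNC post)
(Date: synthetic)
G21
G90
G00 X66.289 Y56.536
M3 S416
G1 X146.072 Y78.961 F3284
G1 X145.261 Y72.171
M5
G00 X0.000 Y0.000

Since the viewBox matches the mm dimensions, user units are millimetres directly. The only transform is the Y-flip y_m = 207.445 − y_svg.

Shape 1 is a open polyline drawn with `<path>`. Its stroke #008000 means engrave at S416, F3284. After flipping Y the toolpath is (66.289,56.536) → (146.072,78.961) → (145.261,72.171).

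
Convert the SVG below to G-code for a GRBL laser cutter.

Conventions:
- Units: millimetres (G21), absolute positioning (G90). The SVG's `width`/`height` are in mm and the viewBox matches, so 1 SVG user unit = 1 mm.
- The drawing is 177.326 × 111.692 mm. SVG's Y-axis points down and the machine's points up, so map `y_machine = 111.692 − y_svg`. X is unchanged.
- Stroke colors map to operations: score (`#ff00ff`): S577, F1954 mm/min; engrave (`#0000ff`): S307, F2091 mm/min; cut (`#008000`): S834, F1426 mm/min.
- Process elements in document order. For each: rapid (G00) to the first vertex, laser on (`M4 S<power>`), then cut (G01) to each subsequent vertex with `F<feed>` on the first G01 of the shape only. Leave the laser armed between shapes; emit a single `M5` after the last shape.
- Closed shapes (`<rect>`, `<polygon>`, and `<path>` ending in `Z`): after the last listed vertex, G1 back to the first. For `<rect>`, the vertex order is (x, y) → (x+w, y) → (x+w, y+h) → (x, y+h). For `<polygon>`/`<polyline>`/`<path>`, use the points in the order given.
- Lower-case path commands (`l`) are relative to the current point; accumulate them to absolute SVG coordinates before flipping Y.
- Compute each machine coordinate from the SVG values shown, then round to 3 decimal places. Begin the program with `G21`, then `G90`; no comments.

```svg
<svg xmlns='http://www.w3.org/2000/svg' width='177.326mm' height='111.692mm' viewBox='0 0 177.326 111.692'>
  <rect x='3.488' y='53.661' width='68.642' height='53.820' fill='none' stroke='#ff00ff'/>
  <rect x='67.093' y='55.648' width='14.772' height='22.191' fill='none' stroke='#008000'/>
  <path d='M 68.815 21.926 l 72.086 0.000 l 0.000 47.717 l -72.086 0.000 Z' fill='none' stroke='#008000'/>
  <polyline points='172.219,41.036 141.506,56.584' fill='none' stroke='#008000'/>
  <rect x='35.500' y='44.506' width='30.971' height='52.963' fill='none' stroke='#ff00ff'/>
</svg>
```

G21
G90
G00 X3.488 Y58.031
M4 S577
G01 X72.130 Y58.031 F1954
G01 X72.130 Y4.211
G01 X3.488 Y4.211
G01 X3.488 Y58.031
G00 X67.093 Y56.044
M4 S834
G01 X81.865 Y56.044 F1426
G01 X81.865 Y33.853
G01 X67.093 Y33.853
G01 X67.093 Y56.044
G00 X68.815 Y89.766
M4 S834
G01 X140.901 Y89.766 F1426
G01 X140.901 Y42.049
G01 X68.815 Y42.049
G01 X68.815 Y89.766
G00 X172.219 Y70.656
M4 S834
G01 X141.506 Y55.108 F1426
G00 X35.500 Y67.186
M4 S577
G01 X66.471 Y67.186 F1954
G01 X66.471 Y14.223
G01 X35.500 Y14.223
G01 X35.500 Y67.186
M5

viewBox `0 0 177.326 111.692` with mm width/height → 1 unit = 1 mm. Flip: y_m = 111.692 − y_svg.

**Shape 1** — `<rect>` rectangle, stroke `#ff00ff` → score (S577, F1954). Machine vertices: (3.488,58.031) → (72.130,58.031) → (72.130,4.211) → (3.488,4.211) → (3.488,58.031). Closed: final G1 returns to the first vertex.

**Shape 2** — `<rect>` rectangle, stroke `#008000` → cut (S834, F1426). Machine vertices: (67.093,56.044) → (81.865,56.044) → (81.865,33.853) → (67.093,33.853) → (67.093,56.044). Closed: final G1 returns to the first vertex.

**Shape 3** — `<path>` rectangle, stroke `#008000` → cut (S834, F1426). Machine vertices: (68.815,89.766) → (140.901,89.766) → (140.901,42.049) → (68.815,42.049) → (68.815,89.766). Closed: final G1 returns to the first vertex.

**Shape 4** — `<polyline>` line segment, stroke `#008000` → cut (S834, F1426). Machine vertices: (172.219,70.656) → (141.506,55.108). Open path.

**Shape 5** — `<rect>` rectangle, stroke `#ff00ff` → score (S577, F1954). Machine vertices: (35.500,67.186) → (66.471,67.186) → (66.471,14.223) → (35.500,14.223) → (35.500,67.186). Closed: final G1 returns to the first vertex.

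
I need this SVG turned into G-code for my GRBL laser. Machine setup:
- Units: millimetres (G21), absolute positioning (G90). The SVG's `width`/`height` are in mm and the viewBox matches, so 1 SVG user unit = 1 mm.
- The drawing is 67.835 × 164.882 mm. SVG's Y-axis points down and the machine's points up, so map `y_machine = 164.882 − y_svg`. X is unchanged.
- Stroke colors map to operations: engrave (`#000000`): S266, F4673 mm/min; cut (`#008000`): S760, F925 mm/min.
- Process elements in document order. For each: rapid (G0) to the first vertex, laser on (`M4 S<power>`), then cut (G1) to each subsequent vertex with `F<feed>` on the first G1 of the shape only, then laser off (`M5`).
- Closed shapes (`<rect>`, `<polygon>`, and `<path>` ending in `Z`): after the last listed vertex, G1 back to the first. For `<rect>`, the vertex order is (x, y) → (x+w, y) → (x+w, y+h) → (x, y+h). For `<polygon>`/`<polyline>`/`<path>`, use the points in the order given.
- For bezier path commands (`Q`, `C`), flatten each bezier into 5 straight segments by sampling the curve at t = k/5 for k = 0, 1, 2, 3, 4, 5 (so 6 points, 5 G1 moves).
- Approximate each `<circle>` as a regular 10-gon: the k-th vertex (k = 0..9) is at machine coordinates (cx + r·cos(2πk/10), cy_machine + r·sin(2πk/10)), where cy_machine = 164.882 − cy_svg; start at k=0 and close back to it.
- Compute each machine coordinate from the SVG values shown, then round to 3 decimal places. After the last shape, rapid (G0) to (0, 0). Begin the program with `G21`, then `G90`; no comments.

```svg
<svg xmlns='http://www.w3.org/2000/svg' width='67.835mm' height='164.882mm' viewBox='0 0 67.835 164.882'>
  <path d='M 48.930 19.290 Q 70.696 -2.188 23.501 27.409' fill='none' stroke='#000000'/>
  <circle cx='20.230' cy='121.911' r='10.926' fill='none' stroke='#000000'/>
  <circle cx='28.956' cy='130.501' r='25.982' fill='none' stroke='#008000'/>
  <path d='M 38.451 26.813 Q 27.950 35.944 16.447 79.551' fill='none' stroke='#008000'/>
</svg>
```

G21
G90
G0 X48.930 Y145.592
M4 S266
G1 X54.878 Y152.140 F4673
G1 X55.309 Y154.602
G1 X50.223 Y152.979
G1 X39.621 Y147.269
G1 X23.501 Y137.473
M5
G0 X31.156 Y42.971
M4 S266
G1 X29.069 Y49.393 F4673
G1 X23.606 Y53.362
G1 X16.854 Y53.362
G1 X11.391 Y49.393
G1 X9.304 Y42.971
G1 X11.391 Y36.549
G1 X16.854 Y32.580
G1 X23.606 Y32.580
G1 X29.069 Y36.549
G1 X31.156 Y42.971
M5
G0 X54.938 Y34.381
M4 S760
G1 X49.976 Y49.653 F925
G1 X36.985 Y59.091
G1 X20.927 Y59.091
G1 X7.936 Y49.653
G1 X2.974 Y34.381
G1 X7.936 Y19.109
G1 X20.927 Y9.671
G1 X36.985 Y9.671
G1 X49.976 Y19.109
G1 X54.938 Y34.381
M5
G0 X38.451 Y138.069
M4 S760
G1 X34.211 Y133.038 F925
G1 X29.890 Y125.248
G1 X25.489 Y114.700
G1 X21.008 Y101.395
G1 X16.447 Y85.331
M5
G0 X0.000 Y0.000

1 u = 1 mm; y_m = 164.882 − y.

[1] `<path>` quadratic bezier, #000000→engrave S266 F4673: (48.930,145.592) → (54.878,152.140) → (55.309,154.602) → (50.223,152.979) → (39.621,147.269) → (23.501,137.473)

[2] `<circle>` circle, #000000→engrave S266 F4673: (31.156,42.971) → (29.069,49.393) → (23.606,53.362) → (16.854,53.362) → (11.391,49.393) → (9.304,42.971) → (11.391,36.549) → (16.854,32.580) → (23.606,32.580) → (29.069,36.549) → (31.156,42.971) (closed)

[3] `<circle>` circle, #008000→cut S760 F925: (54.938,34.381) → (49.976,49.653) → (36.985,59.091) → (20.927,59.091) → (7.936,49.653) → (2.974,34.381) → (7.936,19.109) → (20.927,9.671) → (36.985,9.671) → (49.976,19.109) → (54.938,34.381) (closed)

[4] `<path>` quadratic bezier, #008000→cut S760 F925: (38.451,138.069) → (34.211,133.038) → (29.890,125.248) → (25.489,114.700) → (21.008,101.395) → (16.447,85.331)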